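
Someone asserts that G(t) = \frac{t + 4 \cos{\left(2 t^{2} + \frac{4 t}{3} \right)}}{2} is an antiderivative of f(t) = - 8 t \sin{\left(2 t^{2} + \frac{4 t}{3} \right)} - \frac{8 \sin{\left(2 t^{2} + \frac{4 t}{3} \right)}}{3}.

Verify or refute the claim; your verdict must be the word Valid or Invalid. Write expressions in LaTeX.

d/dt[G] = - 8 t \sin{\left(2 t^{2} + \frac{4 t}{3} \right)} - \frac{8 \sin{\left(2 t^{2} + \frac{4 t}{3} \right)}}{3} + \frac{1}{2}
d/dt[G] - f(t) = \frac{1}{2} != 0.

Invalid: d/dt[G] - f = \frac{1}{2}, which is not 0.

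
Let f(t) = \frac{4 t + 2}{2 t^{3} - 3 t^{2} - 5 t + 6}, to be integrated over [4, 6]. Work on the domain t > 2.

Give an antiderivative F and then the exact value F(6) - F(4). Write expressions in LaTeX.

Antiderivative: F(t) = \frac{10 \log{\left(t - 2 \right)}}{7} - \frac{6 \log{\left(t - 1 \right)}}{5} - \frac{8 \log{\left(t + \frac{3}{2} \right)}}{35}; value = - \frac{6 \log{\left(5 \right)}}{5} - \frac{10 \log{\left(2 \right)}}{7} - \frac{8 \log{\left(\frac{15}{2} \right)}}{35} + \frac{8 \log{\left(\frac{11}{2} \right)}}{35} + \frac{6 \log{\left(3 \right)}}{5} + \frac{10 \log{\left(4 \right)}}{7}

The denominator factors as \left(t - 2\right) \left(t - 1\right) \left(2 t + 3\right); partial fractions split f into directly integrable pieces: - \frac{16}{35 \left(2 t + 3\right)} - \frac{6}{5 \left(t - 1\right)} + \frac{10}{7 \left(t - 2\right)}.
F(t) = \frac{10 \log{\left(t - 2 \right)}}{7} - \frac{6 \log{\left(t - 1 \right)}}{5} - \frac{8 \log{\left(t + \frac{3}{2} \right)}}{35} is an antiderivative of f.
Check: d/dt[\frac{10 \log{\left(t - 2 \right)}}{7} - \frac{6 \log{\left(t - 1 \right)}}{5} - \frac{8 \log{\left(t + \frac{3}{2} \right)}}{35}] = \frac{4 t + 2}{2 t^{3} - 3 t^{2} - 5 t + 6} = f(t).
F(6) = - \frac{6 \log{\left(5 \right)}}{5} - \frac{8 \log{\left(\frac{15}{2} \right)}}{35} + \frac{10 \log{\left(4 \right)}}{7}; F(4) = - \frac{6 \log{\left(3 \right)}}{5} - \frac{8 \log{\left(\frac{11}{2} \right)}}{35} + \frac{10 \log{\left(2 \right)}}{7}.
Integral = F(6) - F(4) = - \frac{6 \log{\left(5 \right)}}{5} - \frac{10 \log{\left(2 \right)}}{7} - \frac{8 \log{\left(\frac{15}{2} \right)}}{35} + \frac{8 \log{\left(\frac{11}{2} \right)}}{35} + \frac{6 \log{\left(3 \right)}}{5} + \frac{10 \log{\left(4 \right)}}{7}.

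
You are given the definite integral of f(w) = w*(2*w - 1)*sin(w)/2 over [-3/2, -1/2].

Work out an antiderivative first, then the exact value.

Antiderivative: F(w) = (-2*w**2*cos(w) + 4*w*sin(w) + w*cos(w) - sin(w) + 4*cos(w))/2; value = -7*sin(3/2)/2 + cos(3/2) + 3*sin(1/2)/2 + 3*cos(1/2)/2

Recover f(w) by differentiating a candidate F(w); any mismatch rules it out.
F(w) = (-2*w**2*cos(w) + 4*w*sin(w) + w*cos(w) - sin(w) + 4*cos(w))/2 is an antiderivative of f.
Check: d/dw[(-2*w**2*cos(w) + 4*w*sin(w) + w*cos(w) - sin(w) + 4*cos(w))/2] = w**2*sin(w) - w*sin(w)/2, which equals f(w).
F(-1/2) = 3*sin(1/2)/2 + 3*cos(1/2)/2; F(-3/2) = -cos(3/2) + 7*sin(3/2)/2.
Integral = F(-1/2) - F(-3/2) = -7*sin(3/2)/2 + cos(3/2) + 3*sin(1/2)/2 + 3*cos(1/2)/2.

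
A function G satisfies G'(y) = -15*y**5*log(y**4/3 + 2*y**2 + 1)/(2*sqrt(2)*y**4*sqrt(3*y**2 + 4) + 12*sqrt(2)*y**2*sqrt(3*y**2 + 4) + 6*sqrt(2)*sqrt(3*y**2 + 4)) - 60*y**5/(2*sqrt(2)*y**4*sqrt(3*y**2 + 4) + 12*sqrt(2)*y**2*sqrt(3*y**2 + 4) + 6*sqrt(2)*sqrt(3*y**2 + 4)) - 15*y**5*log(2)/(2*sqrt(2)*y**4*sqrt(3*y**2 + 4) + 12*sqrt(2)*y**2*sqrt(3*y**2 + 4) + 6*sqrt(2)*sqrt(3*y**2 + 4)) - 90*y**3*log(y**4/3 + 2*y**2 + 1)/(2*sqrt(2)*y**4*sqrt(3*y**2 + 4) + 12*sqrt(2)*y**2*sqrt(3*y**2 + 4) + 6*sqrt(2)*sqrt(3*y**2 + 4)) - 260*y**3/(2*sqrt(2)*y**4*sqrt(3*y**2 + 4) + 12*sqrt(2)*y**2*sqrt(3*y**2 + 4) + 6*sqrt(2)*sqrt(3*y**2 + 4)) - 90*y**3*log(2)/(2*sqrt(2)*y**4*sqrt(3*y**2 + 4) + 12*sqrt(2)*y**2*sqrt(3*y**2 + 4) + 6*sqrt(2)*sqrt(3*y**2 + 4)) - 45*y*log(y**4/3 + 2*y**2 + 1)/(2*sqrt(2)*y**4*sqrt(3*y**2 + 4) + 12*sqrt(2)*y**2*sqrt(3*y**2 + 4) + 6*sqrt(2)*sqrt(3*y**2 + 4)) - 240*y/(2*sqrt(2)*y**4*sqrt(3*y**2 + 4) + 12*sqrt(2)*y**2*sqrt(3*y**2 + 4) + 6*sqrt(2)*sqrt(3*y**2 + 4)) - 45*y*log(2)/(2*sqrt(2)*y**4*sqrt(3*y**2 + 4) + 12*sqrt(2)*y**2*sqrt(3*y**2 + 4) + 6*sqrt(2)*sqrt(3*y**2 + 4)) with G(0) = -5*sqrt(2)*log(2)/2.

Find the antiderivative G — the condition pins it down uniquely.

G'(y) has the shape u'v + uv' for u = -5*sqrt(3*y**2/2 + 2)/2 and v = log(2*y**4/3 + 4*y**2 + 2) — it is the derivative of the product u*v.
A general antiderivative is -5*sqrt(3*y**2/2 + 2)*log(2*y**4/3 + 4*y**2 + 2)/2 + C.
The condition gives C = -5*sqrt(2)*log(2)/2 - (-5*sqrt(2)*log(2)/2) = 0.
So G(y) = -5*sqrt(2)*sqrt(3*y**2 + 4)*log(2*y**4/3 + 4*y**2 + 2)/4.
Check: d/dy[-5*sqrt(2)*sqrt(3*y**2 + 4)*log(2*y**4/3 + 4*y**2 + 2)/4] = (-15*sqrt(2)*y**5*log(y**4/3 + 2*y**2 + 1) - 60*sqrt(2)*y**5 - 15*sqrt(2)*y**5*log(2) - 90*sqrt(2)*y**3*log(y**4/3 + 2*y**2 + 1) - 260*sqrt(2)*y**3 - 90*sqrt(2)*y**3*log(2) - 45*sqrt(2)*y*log(y**4/3 + 2*y**2 + 1) - 240*sqrt(2)*y - 45*sqrt(2)*y*log(2))/(4*y**4*sqrt(3*y**2 + 4) + 24*y**2*sqrt(3*y**2 + 4) + 12*sqrt(3*y**2 + 4)), which equals G'(y).

G(y) = -5*sqrt(2)*sqrt(3*y**2 + 4)*log(2*y**4/3 + 4*y**2 + 2)/4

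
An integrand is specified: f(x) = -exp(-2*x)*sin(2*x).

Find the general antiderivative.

F(x) = exp(-2*x)*sin(2*x)/4 + exp(-2*x)*cos(2*x)/4 + C

A candidate is checked by its d/dx: the result must match f(x).
Check: d/dx[exp(-2*x)*sin(2*x)/4 + exp(-2*x)*cos(2*x)/4] = -exp(-2*x)*sin(2*x) = f(x).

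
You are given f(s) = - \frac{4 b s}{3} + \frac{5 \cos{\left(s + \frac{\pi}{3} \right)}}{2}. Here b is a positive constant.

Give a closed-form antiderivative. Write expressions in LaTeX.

An antiderivative is F(s) = - \frac{4 b s^{2} - 15 \sin{\left(s + \frac{\pi}{3} \right)}}{6}.

The integrand splits into summands that can be handled one at a time.
Check: d/ds[- \frac{4 b s^{2} - 15 \sin{\left(s + \frac{\pi}{3} \right)}}{6}] = - \frac{4 b s}{3} + \frac{5 \cos{\left(s + \frac{\pi}{3} \right)}}{2} = f(s).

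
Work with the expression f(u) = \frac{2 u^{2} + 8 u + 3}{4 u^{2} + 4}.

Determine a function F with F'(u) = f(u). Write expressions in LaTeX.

Check any antiderivative F(u) by computing F'(u) and comparing it with f(u).
Check: d/du[\frac{u}{2} + \log{\left(u^{2} + 1 \right)} + \frac{\operatorname{atan}{\left(u \right)}}{4}] = \frac{2 u^{2} + 8 u + 3}{4 u^{2} + 4} = f(u).

An antiderivative is F(u) = \frac{u}{2} + \log{\left(u^{2} + 1 \right)} + \frac{\operatorname{atan}{\left(u \right)}}{4}.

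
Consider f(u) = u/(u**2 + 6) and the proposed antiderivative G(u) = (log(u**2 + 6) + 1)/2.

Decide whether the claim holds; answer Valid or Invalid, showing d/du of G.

Valid. The derivative of G reproduces f.

d/du[G] = u/(u**2 + 6)
This equals f(u) exactly, so the claim holds.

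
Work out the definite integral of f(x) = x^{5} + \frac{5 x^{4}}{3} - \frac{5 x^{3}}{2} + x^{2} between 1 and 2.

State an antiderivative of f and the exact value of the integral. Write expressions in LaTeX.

Integrate term by term and add the pieces.
F(x) = \frac{x^{6}}{6} + \frac{x^{5}}{3} - \frac{5 x^{4}}{8} + \frac{x^{3}}{3} is an antiderivative of f.
Check: d/dx[\frac{x^{6}}{6} + \frac{x^{5}}{3} - \frac{5 x^{4}}{8} + \frac{x^{3}}{3}] = x^{5} + \frac{5 x^{4}}{3} - \frac{5 x^{3}}{2} + x^{2} = f(x).
F(2) = 14; F(1) = \frac{5}{24}.
Integral = F(2) - F(1) = \frac{331}{24}.

Antiderivative: F(x) = \frac{x^{6}}{6} + \frac{x^{5}}{3} - \frac{5 x^{4}}{8} + \frac{x^{3}}{3}; value = \frac{331}{24}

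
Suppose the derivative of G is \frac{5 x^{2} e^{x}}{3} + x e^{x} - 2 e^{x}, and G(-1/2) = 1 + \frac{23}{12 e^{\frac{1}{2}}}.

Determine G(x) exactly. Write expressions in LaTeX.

Recognize the product-rule pattern: G'(x) = u'v + uv' with u = \frac{5 x^{2}}{3} - \frac{7 x}{3} + \frac{1}{3}, v = e^{x}, so integration by parts undoes it.
A general antiderivative is \frac{\left(5 x^{2} - 7 x + 1\right) e^{x}}{3} + C.
The condition gives C = 1 + \frac{23}{12 e^{\frac{1}{2}}} - (\frac{23}{12 e^{\frac{1}{2}}}) = 1.
So G(x) = \frac{\left(5 x^{2} - 7 x + 1\right) e^{x} + 3}{3}.
Check: d/dx[\frac{\left(5 x^{2} - 7 x + 1\right) e^{x} + 3}{3}] = \frac{5 x^{2} e^{x}}{3} + x e^{x} - 2 e^{x} = G'(x).

G(x) = \frac{\left(5 x^{2} - 7 x + 1\right) e^{x} + 3}{3}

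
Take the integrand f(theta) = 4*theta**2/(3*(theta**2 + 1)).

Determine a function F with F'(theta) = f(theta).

An antiderivative is F(theta) = 4*theta/3 - 4*atan(theta)/3.

A first test for any F(theta): its theta-derivative must equal f(theta) identically.
Check: d/dtheta[4*theta/3 - 4*atan(theta)/3] = 4*theta**2/(3*theta**2 + 3), which equals f(theta).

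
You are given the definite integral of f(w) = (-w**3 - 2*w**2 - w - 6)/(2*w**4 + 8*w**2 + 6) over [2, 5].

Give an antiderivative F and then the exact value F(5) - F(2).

For F(w) to be correct the identity F'(w) - f(w) = 0 must hold.
F(w) = -log(w**2 + 3)/4 - atan(w) is an antiderivative of f.
Check: d/dw[-log(w**2 + 3)/4 - atan(w)] = (-w**3 - 2*w**2 - w - 6)/(2*w**4 + 8*w**2 + 6) = f(w).
F(5) = -atan(5) - log(28)/4; F(2) = -atan(2) - log(7)/4.
Integral = F(5) - F(2) = -atan(5) - log(28)/4 + log(7)/4 + atan(2).

Antiderivative: F(w) = -log(w**2 + 3)/4 - atan(w); value = -atan(5) - log(28)/4 + log(7)/4 + atan(2)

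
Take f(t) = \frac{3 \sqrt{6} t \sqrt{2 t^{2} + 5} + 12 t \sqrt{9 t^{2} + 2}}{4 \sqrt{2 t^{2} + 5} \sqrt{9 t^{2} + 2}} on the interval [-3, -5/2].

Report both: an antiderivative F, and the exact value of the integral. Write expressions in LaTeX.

Recover f(t) by differentiating a candidate F(t); any mismatch rules it out.
F(t) = \frac{3 \sqrt{2 t^{2} + 5}}{2} + \frac{\sqrt{6} \sqrt{9 t^{2} + 2}}{12} is an antiderivative of f.
Check: d/dt[\frac{3 \sqrt{2 t^{2} + 5}}{2} + \frac{\sqrt{6} \sqrt{9 t^{2} + 2}}{12}] = \frac{3 \sqrt{6} t \sqrt{2 t^{2} + 5} + 12 t \sqrt{9 t^{2} + 2}}{4 \sqrt{2 t^{2} + 5} \sqrt{9 t^{2} + 2}} = f(t).
F(-5/2) = \frac{\sqrt{1398}}{24} + \frac{3 \sqrt{70}}{4}; F(-3) = \frac{\sqrt{498}}{12} + \frac{3 \sqrt{23}}{2}.
Integral = F(-5/2) - F(-3) = - \frac{3 \sqrt{23}}{2} - \frac{\sqrt{498}}{12} + \frac{\sqrt{1398}}{24} + \frac{3 \sqrt{70}}{4}.

Antiderivative: F(t) = \frac{3 \sqrt{2 t^{2} + 5}}{2} + \frac{\sqrt{6} \sqrt{9 t^{2} + 2}}{12}; value = - \frac{3 \sqrt{23}}{2} - \frac{\sqrt{498}}{12} + \frac{\sqrt{1398}}{24} + \frac{3 \sqrt{70}}{4}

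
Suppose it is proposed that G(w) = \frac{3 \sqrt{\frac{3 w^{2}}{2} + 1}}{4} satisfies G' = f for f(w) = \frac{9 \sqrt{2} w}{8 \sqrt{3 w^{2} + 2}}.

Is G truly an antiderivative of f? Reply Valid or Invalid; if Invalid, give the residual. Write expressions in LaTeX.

d/dw[G] = \frac{9 \sqrt{2} w}{8 \sqrt{3 w^{2} + 2}}
This equals f(w) exactly, so the claim holds.

Valid: G'(w) = f(w).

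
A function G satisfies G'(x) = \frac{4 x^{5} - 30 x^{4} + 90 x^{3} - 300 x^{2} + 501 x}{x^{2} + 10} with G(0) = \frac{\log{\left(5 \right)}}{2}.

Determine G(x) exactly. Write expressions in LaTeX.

G(x) = x^{4} - 10 x^{3} + 25 x^{2} + \frac{\log{\left(\frac{x^{2}}{2} + 5 \right)}}{2}

Since d/dx undoes antidifferentiation here, G(x) must give back the stated G'(x).
A general antiderivative is \left(- x^{2} + 5 x\right)^{2} + \frac{\log{\left(\frac{x^{2}}{2} + 5 \right)}}{2} + C.
The condition gives C = \frac{\log{\left(5 \right)}}{2} - (\frac{\log{\left(5 \right)}}{2}) = 0.
So G(x) = x^{4} - 10 x^{3} + 25 x^{2} + \frac{\log{\left(\frac{x^{2}}{2} + 5 \right)}}{2}.
Check: d/dx[x^{4} - 10 x^{3} + 25 x^{2} + \frac{\log{\left(\frac{x^{2}}{2} + 5 \right)}}{2}] = \frac{4 x^{5} - 30 x^{4} + 90 x^{3} - 300 x^{2} + 501 x}{x^{2} + 10} = G'(x).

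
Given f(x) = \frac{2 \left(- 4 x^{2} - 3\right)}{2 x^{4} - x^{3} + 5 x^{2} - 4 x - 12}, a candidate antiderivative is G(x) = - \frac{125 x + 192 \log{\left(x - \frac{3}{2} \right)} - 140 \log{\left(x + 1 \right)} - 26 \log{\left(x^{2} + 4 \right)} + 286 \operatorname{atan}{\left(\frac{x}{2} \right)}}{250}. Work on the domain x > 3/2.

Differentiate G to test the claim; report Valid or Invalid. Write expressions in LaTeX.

Invalid: d/dx[G] - f = - \frac{1}{2}, which is not 0.

d/dx[G] = \frac{- 2 x^{4} + x^{3} - 21 x^{2} + 4 x}{4 x^{4} - 2 x^{3} + 10 x^{2} - 8 x - 24}
d/dx[G] - f(x) = - \frac{1}{2} != 0.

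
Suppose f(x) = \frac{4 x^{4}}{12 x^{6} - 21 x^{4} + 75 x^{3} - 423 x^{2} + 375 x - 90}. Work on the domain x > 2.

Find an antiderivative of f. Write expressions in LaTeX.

An antiderivative is F(x) = \frac{64 \log{\left(x - 2 \right)}}{1215} - \frac{172 \log{\left(x - \frac{1}{2} \right)}}{27783} - \frac{54 \log{\left(x + 3 \right)}}{1715} - \frac{625 \log{\left(x^{2} + 5 \right)}}{83349} + \frac{2290 \sqrt{5} \operatorname{atan}{\left(\frac{\sqrt{5} x}{5} \right)}}{83349} + \frac{4}{5292 x - 2646}.

Factor the denominator (3 \left(x - 2\right) \left(x + 3\right) \left(2 x - 1\right)^{2} \left(x^{2} + 5\right)) and decompose: f = - \frac{50 \left(25 x - 229\right)}{83349 \left(x^{2} + 5\right)} - \frac{344}{27783 \left(2 x - 1\right)} - \frac{4}{1323 \left(2 x - 1\right)^{2}} - \frac{54}{1715 \left(x + 3\right)} + \frac{64}{1215 \left(x - 2\right)}; each piece integrates to a log, atan, or power term.
Check: d/dx[\frac{64 \log{\left(x - 2 \right)}}{1215} - \frac{172 \log{\left(x - \frac{1}{2} \right)}}{27783} - \frac{54 \log{\left(x + 3 \right)}}{1715} - \frac{625 \log{\left(x^{2} + 5 \right)}}{83349} + \frac{2290 \sqrt{5} \operatorname{atan}{\left(\frac{\sqrt{5} x}{5} \right)}}{83349} + \frac{4}{5292 x - 2646}] = \frac{4 x^{4}}{12 x^{6} - 21 x^{4} + 75 x^{3} - 423 x^{2} + 375 x - 90} = f(x).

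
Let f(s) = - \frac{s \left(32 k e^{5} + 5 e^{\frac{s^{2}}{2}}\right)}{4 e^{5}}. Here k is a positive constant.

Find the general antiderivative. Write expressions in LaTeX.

A first test for any F(s): its s-derivative must equal f(s) identically.
Check: d/ds[- 4 k s^{2} - \frac{5 e^{\frac{s^{2}}{2}}}{4 e^{5}}] = \frac{- 32 k s e^{5} - 5 s e^{\frac{s^{2}}{2}}}{4 e^{5}}, which equals f(s).

F(s) = - 4 k s^{2} - \frac{5 e^{\frac{s^{2}}{2}}}{4 e^{5}} + C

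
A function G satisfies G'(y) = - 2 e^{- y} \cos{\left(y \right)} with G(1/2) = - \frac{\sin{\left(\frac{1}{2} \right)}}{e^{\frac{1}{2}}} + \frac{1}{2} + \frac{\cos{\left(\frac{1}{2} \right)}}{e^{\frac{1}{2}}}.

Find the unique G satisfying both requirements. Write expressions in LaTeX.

For G(y) to be correct, d/dy[G] must agree with the stated G'(y) identically.
A general antiderivative is - e^{- y} \sin{\left(y \right)} + e^{- y} \cos{\left(y \right)} + C.
The condition gives C = - \frac{\sin{\left(\frac{1}{2} \right)}}{e^{\frac{1}{2}}} + \frac{1}{2} + \frac{\cos{\left(\frac{1}{2} \right)}}{e^{\frac{1}{2}}} - (- \frac{\sin{\left(\frac{1}{2} \right)}}{e^{\frac{1}{2}}} + \frac{\cos{\left(\frac{1}{2} \right)}}{e^{\frac{1}{2}}}) = \frac{1}{2}.
So G(y) = \frac{\left(e^{y} - 2 \sin{\left(y \right)} + 2 \cos{\left(y \right)}\right) e^{- y}}{2}.
Check: d/dy[\frac{\left(e^{y} - 2 \sin{\left(y \right)} + 2 \cos{\left(y \right)}\right) e^{- y}}{2}] = - 2 e^{- y} \cos{\left(y \right)} = G'(y).

G(y) = \frac{\left(e^{y} - 2 \sin{\left(y \right)} + 2 \cos{\left(y \right)}\right) e^{- y}}{2}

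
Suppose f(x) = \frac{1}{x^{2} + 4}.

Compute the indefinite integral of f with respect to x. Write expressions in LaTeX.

Whatever form F(x) takes, F'(x) = f(x) is non-negotiable.
Check: d/dx[\frac{\operatorname{atan}{\left(\frac{x}{2} \right)}}{2}] = \frac{1}{x^{2} + 4} = f(x).

F(x) = \frac{\operatorname{atan}{\left(\frac{x}{2} \right)}}{2} + C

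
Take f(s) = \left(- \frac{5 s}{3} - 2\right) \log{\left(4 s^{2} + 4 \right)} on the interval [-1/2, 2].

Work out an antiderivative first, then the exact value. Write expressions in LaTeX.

Antiderivative: F(s) = - \frac{5 s^{2} \log{\left(s^{2} + 1 \right)}}{6} - \frac{5 s^{2} \log{\left(2 \right)}}{3} + \frac{5 s^{2}}{6} - 2 s \log{\left(s^{2} + 1 \right)} - 4 s \log{\left(2 \right)} + 4 s - \frac{5 \log{\left(s^{2} + 1 \right)}}{6} - 4 \operatorname{atan}{\left(s \right)}; value = - \frac{22 \log{\left(20 \right)}}{3} - 4 \operatorname{atan}{\left(2 \right)} - \frac{13 \log{\left(5 \right)}}{8} - 4 \operatorname{atan}{\left(\frac{1}{2} \right)} + \frac{5 \log{\left(\frac{5}{4} \right)}}{6} + \frac{105}{8}

Differentiate the proposed F(s) back; it has to land on f(s) exactly.
F(s) = - \frac{5 s^{2} \log{\left(s^{2} + 1 \right)}}{6} - \frac{5 s^{2} \log{\left(2 \right)}}{3} + \frac{5 s^{2}}{6} - 2 s \log{\left(s^{2} + 1 \right)} - 4 s \log{\left(2 \right)} + 4 s - \frac{5 \log{\left(s^{2} + 1 \right)}}{6} - 4 \operatorname{atan}{\left(s \right)} is an antiderivative of f.
Check: d/ds[- \frac{5 s^{2} \log{\left(s^{2} + 1 \right)}}{6} - \frac{5 s^{2} \log{\left(2 \right)}}{3} + \frac{5 s^{2}}{6} - 2 s \log{\left(s^{2} + 1 \right)} - 4 s \log{\left(2 \right)} + 4 s - \frac{5 \log{\left(s^{2} + 1 \right)}}{6} - 4 \operatorname{atan}{\left(s \right)}] = - \frac{5 s \log{\left(s^{2} + 1 \right)}}{3} - \frac{10 s \log{\left(2 \right)}}{3} - 2 \log{\left(s^{2} + 1 \right)} - 4 \log{\left(2 \right)}, which equals f(s).
F(2) = - \frac{49 \log{\left(5 \right)}}{6} - \frac{44 \log{\left(2 \right)}}{3} - 4 \operatorname{atan}{\left(2 \right)} + \frac{34}{3}; F(-1/2) = - \frac{43}{24} - \frac{\log{\left(\frac{5}{4} \right)}}{24} + \frac{19 \log{\left(2 \right)}}{12} + 4 \operatorname{atan}{\left(\frac{1}{2} \right)}.
Integral = F(2) - F(-1/2) = - \frac{22 \log{\left(20 \right)}}{3} - 4 \operatorname{atan}{\left(2 \right)} - \frac{13 \log{\left(5 \right)}}{8} - 4 \operatorname{atan}{\left(\frac{1}{2} \right)} + \frac{5 \log{\left(\frac{5}{4} \right)}}{6} + \frac{105}{8}.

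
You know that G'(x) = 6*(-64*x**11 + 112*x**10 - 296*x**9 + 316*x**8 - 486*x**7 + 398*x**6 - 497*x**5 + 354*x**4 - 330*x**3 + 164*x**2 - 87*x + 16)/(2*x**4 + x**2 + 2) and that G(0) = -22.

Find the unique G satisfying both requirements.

Since d/dx undoes antidifferentiation here, G(x) must give back the stated G'(x).
A general antiderivative is -3*(-2*x**2 + x - 2)**4/2 + 3*log(x**4 + x**2/2 + 1) + C.
The condition gives C = -22 - (-24) = 2.
So G(x) = (-3*(-2*x**2 + x - 2)**4 + 6*log(x**4 + x**2/2 + 1) + 4)/2.
Check: d/dx[(-3*(-2*x**2 + x - 2)**4 + 6*log(x**4 + x**2/2 + 1) + 4)/2] = (-384*x**11 + 672*x**10 - 1776*x**9 + 1896*x**8 - 2916*x**7 + 2388*x**6 - 2982*x**5 + 2124*x**4 - 1980*x**3 + 984*x**2 - 522*x + 96)/(2*x**4 + x**2 + 2), which equals G'(x).

G(x) = (-3*(-2*x**2 + x - 2)**4 + 6*log(x**4 + x**2/2 + 1) + 4)/2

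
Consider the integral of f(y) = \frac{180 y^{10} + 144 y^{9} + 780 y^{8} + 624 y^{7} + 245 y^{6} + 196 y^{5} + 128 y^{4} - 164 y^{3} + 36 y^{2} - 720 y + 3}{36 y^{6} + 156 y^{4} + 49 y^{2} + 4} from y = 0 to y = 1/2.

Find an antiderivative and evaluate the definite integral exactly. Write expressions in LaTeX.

A candidate is checked by its d/dy: the result must match f(y).
F(y) = \frac{36 y^{7} + 36 y^{6} + 6 y^{5} + 6 y^{4} + 54 y^{2} \operatorname{atan}{\left(\frac{y}{2} \right)} + 48 y^{2} + 9 \operatorname{atan}{\left(\frac{y}{2} \right)} + 98}{6 \left(6 y^{2} + 1\right)} is an antiderivative of f.
Check: d/dy[\frac{36 y^{7} + 36 y^{6} + 6 y^{5} + 6 y^{4} + 54 y^{2} \operatorname{atan}{\left(\frac{y}{2} \right)} + 48 y^{2} + 9 \operatorname{atan}{\left(\frac{y}{2} \right)} + 98}{6 \left(6 y^{2} + 1\right)}] = \frac{180 y^{10} + 144 y^{9} + 780 y^{8} + 624 y^{7} + 245 y^{6} + 196 y^{5} + 128 y^{4} - 164 y^{3} + 36 y^{2} - 720 y + 3}{36 y^{6} + 156 y^{4} + 49 y^{2} + 4} = f(y).
F(1/2) = \frac{3 \operatorname{atan}{\left(\frac{1}{4} \right)}}{2} + \frac{713}{96}; F(0) = \frac{49}{3}.
Integral = F(1/2) - F(0) = - \frac{285}{32} + \frac{3 \operatorname{atan}{\left(\frac{1}{4} \right)}}{2}.

Antiderivative: F(y) = \frac{36 y^{7} + 36 y^{6} + 6 y^{5} + 6 y^{4} + 54 y^{2} \operatorname{atan}{\left(\frac{y}{2} \right)} + 48 y^{2} + 9 \operatorname{atan}{\left(\frac{y}{2} \right)} + 98}{6 \left(6 y^{2} + 1\right)}; value = - \frac{285}{32} + \frac{3 \operatorname{atan}{\left(\frac{1}{4} \right)}}{2}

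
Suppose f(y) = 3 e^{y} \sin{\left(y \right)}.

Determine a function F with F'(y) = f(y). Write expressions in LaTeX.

Whatever form F(y) takes, F'(y) = f(y) is non-negotiable.
Check: d/dy[\frac{3 \left(\sin{\left(y \right)} - \cos{\left(y \right)}\right) e^{y}}{2}] = 3 e^{y} \sin{\left(y \right)} = f(y).

An antiderivative is F(y) = \frac{3 \left(\sin{\left(y \right)} - \cos{\left(y \right)}\right) e^{y}}{2}.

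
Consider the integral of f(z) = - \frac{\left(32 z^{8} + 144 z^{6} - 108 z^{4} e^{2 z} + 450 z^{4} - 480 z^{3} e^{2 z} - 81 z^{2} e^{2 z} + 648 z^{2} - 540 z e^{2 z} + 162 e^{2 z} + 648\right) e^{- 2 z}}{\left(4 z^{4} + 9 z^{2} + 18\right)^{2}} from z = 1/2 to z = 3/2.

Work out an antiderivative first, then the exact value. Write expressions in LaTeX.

Differentiate the proposed F(z) back; it has to land on f(z) exactly.
F(z) = \frac{\left(4 z^{4} + 9 z^{2} - 9 z e^{2 z} - 30 e^{2 z} + 18\right) e^{- 2 z}}{4 z^{4} + 9 z^{2} + 18} is an antiderivative of f.
Check: d/dz[\frac{\left(4 z^{4} + 9 z^{2} - 9 z e^{2 z} - 30 e^{2 z} + 18\right) e^{- 2 z}}{4 z^{4} + 9 z^{2} + 18}] = \frac{- 32 z^{8} - 144 z^{6} + 108 z^{4} e^{2 z} - 450 z^{4} + 480 z^{3} e^{2 z} + 81 z^{2} e^{2 z} - 648 z^{2} + 540 z e^{2 z} - 162 e^{2 z} - 648}{16 z^{8} e^{2 z} + 72 z^{6} e^{2 z} + 225 z^{4} e^{2 z} + 324 z^{2} e^{2 z} + 324 e^{2 z}}, which equals f(z).
F(3/2) = - \frac{29}{39} + e^{-3}; F(1/2) = - \frac{69}{41} + e^{-1}.
Integral = F(3/2) - F(1/2) = - \frac{1}{e} + e^{-3} + \frac{1502}{1599}.

Antiderivative: F(z) = \frac{\left(4 z^{4} + 9 z^{2} - 9 z e^{2 z} - 30 e^{2 z} + 18\right) e^{- 2 z}}{4 z^{4} + 9 z^{2} + 18}; value = - \frac{1}{e} + e^{-3} + \frac{1502}{1599}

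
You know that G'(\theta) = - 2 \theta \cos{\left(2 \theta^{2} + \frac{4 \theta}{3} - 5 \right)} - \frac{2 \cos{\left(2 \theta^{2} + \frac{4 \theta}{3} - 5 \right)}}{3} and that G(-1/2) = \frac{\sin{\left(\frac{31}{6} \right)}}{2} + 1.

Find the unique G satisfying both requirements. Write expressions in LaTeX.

G'(\theta) matches the chain-rule pattern g'(h)*h' with inner function h(\theta) = 2 \theta^{2} + \frac{4 \theta}{3} - 5; substituting u = h(\theta) collapses the integral.
A general antiderivative is - \frac{\sin{\left(2 \theta^{2} + \frac{4 \theta}{3} - 5 \right)}}{2} + C.
The condition gives C = \frac{\sin{\left(\frac{31}{6} \right)}}{2} + 1 - (\frac{\sin{\left(\frac{31}{6} \right)}}{2}) = 1.
So G(\theta) = 1 - \frac{\sin{\left(2 \theta^{2} + \frac{4 \theta}{3} - 5 \right)}}{2}.
Check: d/d\theta[1 - \frac{\sin{\left(2 \theta^{2} + \frac{4 \theta}{3} - 5 \right)}}{2}] = - 2 \theta \cos{\left(2 \theta^{2} + \frac{4 \theta}{3} - 5 \right)} - \frac{2 \cos{\left(2 \theta^{2} + \frac{4 \theta}{3} - 5 \right)}}{3} = G'(\theta).

G(\theta) = 1 - \frac{\sin{\left(2 \theta^{2} + \frac{4 \theta}{3} - 5 \right)}}{2}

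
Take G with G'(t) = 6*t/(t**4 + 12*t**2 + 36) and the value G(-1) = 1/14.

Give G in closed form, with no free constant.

G(t) = t**2/(2*t**2 + 12)

The substitution u = t**2/2 + 3 works: G'(t) is exactly (dG/du)*(du/dt) for that inner function.
A general antiderivative is -3/(2*(t**2/2 + 3)) + C.
The condition gives C = 1/14 - (-3/7) = 1/2.
So G(t) = t**2/(2*t**2 + 12).
Check: d/dt[t**2/(2*t**2 + 12)] = 6*t/(t**4 + 12*t**2 + 36) = G'(t).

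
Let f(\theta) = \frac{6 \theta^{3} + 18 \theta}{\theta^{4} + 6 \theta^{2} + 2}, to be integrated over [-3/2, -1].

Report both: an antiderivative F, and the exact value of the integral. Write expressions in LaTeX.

f matches the chain-rule pattern g'(h)*h' with inner function h(\theta) = \frac{\theta^{4}}{2} + 3 \theta^{2} + 1; substituting u = h(\theta) collapses the integral.
F(\theta) = \frac{3 \log{\left(\frac{\theta^{4}}{2} + 3 \theta^{2} + 1 \right)}}{2} is an antiderivative of f.
Check: d/d\theta[\frac{3 \log{\left(\frac{\theta^{4}}{2} + 3 \theta^{2} + 1 \right)}}{2}] = \frac{6 \theta^{3} + 18 \theta}{\theta^{4} + 6 \theta^{2} + 2} = f(\theta).
F(-1) = \frac{3 \log{\left(\frac{9}{2} \right)}}{2}; F(-3/2) = \frac{3 \log{\left(\frac{329}{32} \right)}}{2}.
Integral = F(-1) - F(-3/2) = - \frac{3 \log{\left(\frac{329}{32} \right)}}{2} + \frac{3 \log{\left(\frac{9}{2} \right)}}{2}.

Antiderivative: F(\theta) = \frac{3 \log{\left(\frac{\theta^{4}}{2} + 3 \theta^{2} + 1 \right)}}{2}; value = - \frac{3 \log{\left(\frac{329}{32} \right)}}{2} + \frac{3 \log{\left(\frac{9}{2} \right)}}{2}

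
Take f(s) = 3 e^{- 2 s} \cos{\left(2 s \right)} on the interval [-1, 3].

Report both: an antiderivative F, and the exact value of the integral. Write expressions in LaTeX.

Antiderivative: F(s) = - \frac{3 \left(- \sin{\left(2 s \right)} + \cos{\left(2 s \right)}\right) e^{- 2 s}}{4}; value = \frac{3 e^{2} \cos{\left(2 \right)}}{4} - \frac{3 \cos{\left(6 \right)}}{4 e^{6}} + \frac{3 \sin{\left(6 \right)}}{4 e^{6}} + \frac{3 e^{2} \sin{\left(2 \right)}}{4}

A candidate is checked by its d/ds: the result must match f(s).
F(s) = - \frac{3 \left(- \sin{\left(2 s \right)} + \cos{\left(2 s \right)}\right) e^{- 2 s}}{4} is an antiderivative of f.
Check: d/ds[- \frac{3 \left(- \sin{\left(2 s \right)} + \cos{\left(2 s \right)}\right) e^{- 2 s}}{4}] = 3 e^{- 2 s} \cos{\left(2 s \right)} = f(s).
F(3) = - \frac{3 \cos{\left(6 \right)}}{4 e^{6}} + \frac{3 \sin{\left(6 \right)}}{4 e^{6}}; F(-1) = - \frac{3 e^{2} \sin{\left(2 \right)}}{4} - \frac{3 e^{2} \cos{\left(2 \right)}}{4}.
Integral = F(3) - F(-1) = \frac{3 e^{2} \cos{\left(2 \right)}}{4} - \frac{3 \cos{\left(6 \right)}}{4 e^{6}} + \frac{3 \sin{\left(6 \right)}}{4 e^{6}} + \frac{3 e^{2} \sin{\left(2 \right)}}{4}.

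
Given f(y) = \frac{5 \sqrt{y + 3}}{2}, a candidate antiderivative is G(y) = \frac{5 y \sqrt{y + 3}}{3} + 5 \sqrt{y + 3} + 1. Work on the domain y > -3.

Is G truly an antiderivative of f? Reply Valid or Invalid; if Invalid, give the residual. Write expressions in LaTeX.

d/dy[G] = \frac{5 y + 15}{2 \sqrt{y + 3}}
This equals f(y) exactly, so the claim holds.

Valid - differentiating G returns exactly f.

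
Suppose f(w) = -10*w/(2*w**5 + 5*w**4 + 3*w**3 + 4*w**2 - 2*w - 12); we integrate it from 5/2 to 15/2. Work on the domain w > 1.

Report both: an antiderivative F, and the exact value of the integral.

The denominator factors as (w - 1)*(w + 2)*(2*w + 3)*(w**2 + 2); partial fractions split f into directly integrable pieces: 10*(8*w + 5)/(153*(w**2 + 2)) - 48/(17*(2*w + 3)) + 10/(9*(w + 2)) - 2/(9*(w - 1)).
F(w) = (-34*log(w - 1) - 216*log(w + 3/2) + 170*log(w + 2) + 40*log(w**2 + 2) + 25*sqrt(2)*atan(sqrt(2)*w/2))/153 is an antiderivative of f.
Check: d/dw[(-34*log(w - 1) - 216*log(w + 3/2) + 170*log(w + 2) + 40*log(w**2 + 2) + 25*sqrt(2)*atan(sqrt(2)*w/2))/153] = -10*w/(2*w**5 + 5*w**4 + 3*w**3 + 4*w**2 - 2*w - 12) = f(w).
F(15/2) = -24*log(9)/17 - 2*log(13/2)/9 + 25*sqrt(2)*atan(15*sqrt(2)/4)/153 + 40*log(233/4)/153 + 10*log(19/2)/9; F(5/2) = -24*log(4)/17 - 2*log(3/2)/9 + 25*sqrt(2)*atan(5*sqrt(2)/4)/153 + 40*log(33/4)/153 + 10*log(9/2)/9.
Integral = F(15/2) - F(5/2) = -24*log(9)/17 - 10*log(9/2)/9 - 40*log(33/4)/153 - 2*log(13/2)/9 - 25*sqrt(2)*atan(5*sqrt(2)/4)/153 + 2*log(3/2)/9 + 25*sqrt(2)*atan(15*sqrt(2)/4)/153 + 40*log(233/4)/153 + 24*log(4)/17 + 10*log(19/2)/9.

Antiderivative: F(w) = (-34*log(w - 1) - 216*log(w + 3/2) + 170*log(w + 2) + 40*log(w**2 + 2) + 25*sqrt(2)*atan(sqrt(2)*w/2))/153; value = -24*log(9)/17 - 10*log(9/2)/9 - 40*log(33/4)/153 - 2*log(13/2)/9 - 25*sqrt(2)*atan(5*sqrt(2)/4)/153 + 2*log(3/2)/9 + 25*sqrt(2)*atan(15*sqrt(2)/4)/153 + 40*log(233/4)/153 + 24*log(4)/17 + 10*log(19/2)/9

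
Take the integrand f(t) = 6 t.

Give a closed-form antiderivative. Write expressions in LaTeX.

An antiderivative is F(t) = 3 t^{2}.

For F(t) to be correct the identity F'(t) - f(t) = 0 must hold.
Check: d/dt[3 t^{2}] = 6 t = f(t).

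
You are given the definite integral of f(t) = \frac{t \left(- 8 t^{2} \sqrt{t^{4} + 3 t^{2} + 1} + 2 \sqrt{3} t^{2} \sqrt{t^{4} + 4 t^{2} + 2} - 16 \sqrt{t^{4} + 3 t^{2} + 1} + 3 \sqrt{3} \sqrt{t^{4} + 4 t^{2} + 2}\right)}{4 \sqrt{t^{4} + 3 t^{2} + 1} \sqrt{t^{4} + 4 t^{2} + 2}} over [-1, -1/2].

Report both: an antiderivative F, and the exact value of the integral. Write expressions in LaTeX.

Whatever form F(t) takes, F'(t) = f(t) is non-negotiable.
F(t) = \frac{\sqrt{3} \sqrt{t^{4} + 3 t^{2} + 1} - 4 \sqrt{t^{4} + 4 t^{2} + 2}}{4} is an antiderivative of f.
Check: d/dt[\frac{\sqrt{3} \sqrt{t^{4} + 3 t^{2} + 1} - 4 \sqrt{t^{4} + 4 t^{2} + 2}}{4}] = \frac{- 8 t^{3} \sqrt{t^{4} + 3 t^{2} + 1} + 2 \sqrt{3} t^{3} \sqrt{t^{4} + 4 t^{2} + 2} - 16 t \sqrt{t^{4} + 3 t^{2} + 1} + 3 \sqrt{3} t \sqrt{t^{4} + 4 t^{2} + 2}}{4 \sqrt{t^{4} + 3 t^{2} + 1} \sqrt{t^{4} + 4 t^{2} + 2}}, which equals f(t).
F(-1/2) = - \frac{7}{4} + \frac{\sqrt{87}}{16}; F(-1) = - \sqrt{7} + \frac{\sqrt{15}}{4}.
Integral = F(-1/2) - F(-1) = - \frac{7}{4} - \frac{\sqrt{15}}{4} + \frac{\sqrt{87}}{16} + \sqrt{7}.

Antiderivative: F(t) = \frac{\sqrt{3} \sqrt{t^{4} + 3 t^{2} + 1} - 4 \sqrt{t^{4} + 4 t^{2} + 2}}{4}; value = - \frac{7}{4} - \frac{\sqrt{15}}{4} + \frac{\sqrt{87}}{16} + \sqrt{7}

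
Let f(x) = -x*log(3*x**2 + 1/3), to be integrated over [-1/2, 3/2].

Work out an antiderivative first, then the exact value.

Differentiate the proposed F(x) back; it has to land on f(x) exactly.
F(x) = -x**2*log(3*x**2 + 1/3)/2 + x**2/2 - log(9*x**2 + 1)/18 is an antiderivative of f.
Check: d/dx[-x**2*log(3*x**2 + 1/3)/2 + x**2/2 - log(9*x**2 + 1)/18] = -x*log(3*x**2 + 1/3) = f(x).
F(3/2) = -9*log(85/12)/8 - log(85/4)/18 + 9/8; F(-1/2) = -log(13/4)/18 - log(13/12)/8 + 1/8.
Integral = F(3/2) - F(-1/2) = -9*log(85/12)/8 - log(85/4)/18 + log(13/12)/8 + log(13/4)/18 + 1.

Antiderivative: F(x) = -x**2*log(3*x**2 + 1/3)/2 + x**2/2 - log(9*x**2 + 1)/18; value = -9*log(85/12)/8 - log(85/4)/18 + log(13/12)/8 + log(13/4)/18 + 1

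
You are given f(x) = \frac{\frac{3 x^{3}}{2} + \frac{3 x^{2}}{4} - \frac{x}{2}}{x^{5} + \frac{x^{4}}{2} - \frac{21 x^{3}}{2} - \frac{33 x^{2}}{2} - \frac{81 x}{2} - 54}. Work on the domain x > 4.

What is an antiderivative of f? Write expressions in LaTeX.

An antiderivative is F(x) = \frac{10176 \log{\left(x - 4 \right)} + 4256 \log{\left(x + \frac{3}{2} \right)} - 17974 \log{\left(x + 3 \right)} + 1771 \log{\left(x^{2} + 3 \right)} + 5698 \sqrt{3} \operatorname{atan}{\left(\frac{\sqrt{3} x}{3} \right)}}{70224}.

The denominator factors as 2 \left(x - 4\right) \left(x + 3\right) \left(2 x + 3\right) \left(x^{2} + 3\right); partial fractions split f into directly integrable pieces: \frac{23 x + 111}{456 \left(x^{2} + 3\right)} + \frac{4}{33 \left(2 x + 3\right)} - \frac{43}{168 \left(x + 3\right)} + \frac{212}{1463 \left(x - 4\right)}.
Check: d/dx[\frac{10176 \log{\left(x - 4 \right)} + 4256 \log{\left(x + \frac{3}{2} \right)} - 17974 \log{\left(x + 3 \right)} + 1771 \log{\left(x^{2} + 3 \right)} + 5698 \sqrt{3} \operatorname{atan}{\left(\frac{\sqrt{3} x}{3} \right)}}{70224}] = \frac{6 x^{3} + 3 x^{2} - 2 x}{4 x^{5} + 2 x^{4} - 42 x^{3} - 66 x^{2} - 162 x - 216}, which equals f(x).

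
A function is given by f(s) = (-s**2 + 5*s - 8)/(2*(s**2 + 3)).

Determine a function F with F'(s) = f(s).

An antiderivative is F(s) = (-6*s + 15*log(s**2 + 3) - 10*sqrt(3)*atan(sqrt(3)*s/3))/12.

Recover f(s) by differentiating a candidate F(s); any mismatch rules it out.
Check: d/ds[(-6*s + 15*log(s**2 + 3) - 10*sqrt(3)*atan(sqrt(3)*s/3))/12] = (-s**2 + 5*s - 8)/(2*s**2 + 6), which equals f(s).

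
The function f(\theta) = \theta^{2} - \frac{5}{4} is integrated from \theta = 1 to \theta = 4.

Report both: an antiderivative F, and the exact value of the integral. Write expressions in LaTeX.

Antiderivative: F(\theta) = \frac{\theta^{3}}{3} - \frac{5 \theta}{4}; value = \frac{69}{4}

For F(\theta) to be correct the identity F'(\theta) - f(\theta) = 0 must hold.
F(\theta) = \frac{\theta^{3}}{3} - \frac{5 \theta}{4} is an antiderivative of f.
Check: d/d\theta[\frac{\theta^{3}}{3} - \frac{5 \theta}{4}] = \theta^{2} - \frac{5}{4} = f(\theta).
F(4) = \frac{49}{3}; F(1) = - \frac{11}{12}.
Integral = F(4) - F(1) = \frac{69}{4}.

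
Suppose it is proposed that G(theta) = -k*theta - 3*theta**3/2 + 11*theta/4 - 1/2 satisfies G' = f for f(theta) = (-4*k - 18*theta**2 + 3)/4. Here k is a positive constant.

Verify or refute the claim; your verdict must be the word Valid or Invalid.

Invalid: d/dtheta[G] - f = 2, which is not 0.

d/dtheta[G] = -k - 9*theta**2/2 + 11/4
d/dtheta[G] - f(theta) = 2 != 0.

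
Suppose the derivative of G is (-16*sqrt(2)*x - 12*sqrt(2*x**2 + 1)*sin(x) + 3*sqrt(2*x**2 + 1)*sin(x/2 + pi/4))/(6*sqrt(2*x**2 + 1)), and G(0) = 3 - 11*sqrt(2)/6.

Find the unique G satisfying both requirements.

A candidate passes only if d/dx[G] lands on the given G'(x) exactly.
A general antiderivative is -4*sqrt(4*x**2 + 2)/3 + 2*cos(x) - cos(x/2 + pi/4) + C.
The condition gives C = 3 - 11*sqrt(2)/6 - (2 - 11*sqrt(2)/6) = 1.
So G(x) = -4*sqrt(4*x**2 + 2)/3 + 2*cos(x) - cos(x/2 + pi/4) + 1.
Check: d/dx[-4*sqrt(4*x**2 + 2)/3 + 2*cos(x) - cos(x/2 + pi/4) + 1] = (-16*sqrt(2)*x - 12*sqrt(2*x**2 + 1)*sin(x) + 3*sqrt(2*x**2 + 1)*sin(x/2 + pi/4))/(6*sqrt(2*x**2 + 1)) = G'(x).

G(x) = -4*sqrt(4*x**2 + 2)/3 + 2*cos(x) - cos(x/2 + pi/4) + 1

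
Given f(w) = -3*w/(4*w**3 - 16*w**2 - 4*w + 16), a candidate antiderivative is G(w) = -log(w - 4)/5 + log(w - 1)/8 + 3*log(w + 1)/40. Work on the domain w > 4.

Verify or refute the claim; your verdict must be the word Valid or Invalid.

Valid - differentiating G returns exactly f.

d/dw[G] = -3*w/(4*w**3 - 16*w**2 - 4*w + 16)
This equals f(w) exactly, so the claim holds.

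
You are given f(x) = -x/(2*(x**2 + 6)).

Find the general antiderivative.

f matches the chain-rule pattern g'(h)*h' with inner function h(x) = x**2 + 6; substituting u = h(x) collapses the integral.
Check: d/dx[-log(x**2 + 6)/4] = -x/(2*x**2 + 12), which equals f(x).

F(x) = -log(x**2 + 6)/4 + C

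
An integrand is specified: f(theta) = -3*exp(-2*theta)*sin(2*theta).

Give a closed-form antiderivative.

An antiderivative is F(theta) = 3*(sin(2*theta) + cos(2*theta))*exp(-2*theta)/4.

Since d/dtheta undoes antidifferentiation here, F'(theta) = f(theta) is required of F(theta).
Check: d/dtheta[3*(sin(2*theta) + cos(2*theta))*exp(-2*theta)/4] = -3*exp(-2*theta)*sin(2*theta) = f(theta).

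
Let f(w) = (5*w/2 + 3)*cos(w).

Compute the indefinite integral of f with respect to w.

Any candidate F(w) must reproduce f(w) exactly when differentiated.
Check: d/dw[5*w*sin(w)/2 + 3*sin(w) + 5*cos(w)/2] = 5*w*cos(w)/2 + 3*cos(w), which equals f(w).

F(w) = 5*w*sin(w)/2 + 3*sin(w) + 5*cos(w)/2 + C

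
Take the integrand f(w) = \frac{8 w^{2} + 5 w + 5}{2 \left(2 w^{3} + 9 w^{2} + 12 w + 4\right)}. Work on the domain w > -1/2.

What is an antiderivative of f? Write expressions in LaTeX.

The denominator factors as 2 \left(w + 2\right)^{2} \left(2 w + 1\right); partial fractions split f into directly integrable pieces: \frac{1}{2 w + 1} + \frac{3}{2 \left(w + 2\right)} - \frac{9}{2 \left(w + 2\right)^{2}}.
Check: d/dw[\frac{\log{\left(w + \frac{1}{2} \right)}}{2} + \frac{3 \log{\left(w + 2 \right)}}{2} + \frac{9}{2 w + 4}] = \frac{8 w^{2} + 5 w + 5}{4 w^{3} + 18 w^{2} + 24 w + 8}, which equals f(w).

An antiderivative is F(w) = \frac{\log{\left(w + \frac{1}{2} \right)}}{2} + \frac{3 \log{\left(w + 2 \right)}}{2} + \frac{9}{2 w + 4}.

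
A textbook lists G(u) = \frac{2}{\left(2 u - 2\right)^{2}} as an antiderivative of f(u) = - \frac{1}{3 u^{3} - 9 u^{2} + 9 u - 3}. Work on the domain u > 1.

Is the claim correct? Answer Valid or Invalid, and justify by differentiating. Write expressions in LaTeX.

Invalid: d/du[G] - f = - \frac{2}{3 u^{3} - 9 u^{2} + 9 u - 3}, which is not 0.

d/du[G] = - \frac{1}{u^{3} - 3 u^{2} + 3 u - 1}
d/du[G] - f(u) = - \frac{2}{3 u^{3} - 9 u^{2} + 9 u - 3} != 0.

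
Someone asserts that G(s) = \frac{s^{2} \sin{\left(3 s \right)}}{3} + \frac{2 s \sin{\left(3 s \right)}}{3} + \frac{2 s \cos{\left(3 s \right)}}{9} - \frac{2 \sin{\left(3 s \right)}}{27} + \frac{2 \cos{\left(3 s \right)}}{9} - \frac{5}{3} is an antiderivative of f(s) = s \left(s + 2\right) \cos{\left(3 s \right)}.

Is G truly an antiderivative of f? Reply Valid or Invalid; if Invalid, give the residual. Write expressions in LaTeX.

Valid - differentiating G returns exactly f.

d/ds[G] = s^{2} \cos{\left(3 s \right)} + 2 s \cos{\left(3 s \right)}
This equals f(s) exactly, so the claim holds.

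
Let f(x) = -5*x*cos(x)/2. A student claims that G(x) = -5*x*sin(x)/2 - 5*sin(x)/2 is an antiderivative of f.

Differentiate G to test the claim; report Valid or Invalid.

d/dx[G] = -5*x*cos(x)/2 - 5*sin(x)/2 - 5*cos(x)/2
d/dx[G] - f(x) = -5*sin(x)/2 - 5*cos(x)/2 != 0.

Invalid: d/dx[G] - f = -5*sin(x)/2 - 5*cos(x)/2, which is not 0.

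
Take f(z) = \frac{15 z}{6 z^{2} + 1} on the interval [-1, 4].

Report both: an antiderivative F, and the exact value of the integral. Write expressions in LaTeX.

Antiderivative: F(z) = \frac{5 \log{\left(2 z^{2} + \frac{1}{3} \right)}}{4}; value = - \frac{5 \log{\left(\frac{7}{3} \right)}}{4} + \frac{5 \log{\left(\frac{97}{3} \right)}}{4}

f matches the chain-rule pattern g'(h)*h' with inner function h(z) = 2 z^{2} + \frac{1}{3}; substituting u = h(z) collapses the integral.
F(z) = \frac{5 \log{\left(2 z^{2} + \frac{1}{3} \right)}}{4} is an antiderivative of f.
Check: d/dz[\frac{5 \log{\left(2 z^{2} + \frac{1}{3} \right)}}{4}] = \frac{15 z}{6 z^{2} + 1} = f(z).
F(4) = \frac{5 \log{\left(\frac{97}{3} \right)}}{4}; F(-1) = \frac{5 \log{\left(\frac{7}{3} \right)}}{4}.
Integral = F(4) - F(-1) = - \frac{5 \log{\left(\frac{7}{3} \right)}}{4} + \frac{5 \log{\left(\frac{97}{3} \right)}}{4}.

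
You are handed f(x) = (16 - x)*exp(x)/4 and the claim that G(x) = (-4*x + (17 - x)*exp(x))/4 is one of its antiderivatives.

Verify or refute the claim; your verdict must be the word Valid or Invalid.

Invalid: d/dx[G] - f = -1, which is not 0.

d/dx[G] = -x*exp(x)/4 + 4*exp(x) - 1
d/dx[G] - f(x) = -1 != 0.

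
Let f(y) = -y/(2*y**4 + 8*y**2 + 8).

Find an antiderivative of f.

An antiderivative is F(y) = 1/(4*y**2 + 8).

The substitution u = 4*y**2 + 8 works: f is exactly (dF/du)*(du/dy) for that inner function.
Check: d/dy[1/(4*y**2 + 8)] = -y/(2*y**4 + 8*y**2 + 8) = f(y).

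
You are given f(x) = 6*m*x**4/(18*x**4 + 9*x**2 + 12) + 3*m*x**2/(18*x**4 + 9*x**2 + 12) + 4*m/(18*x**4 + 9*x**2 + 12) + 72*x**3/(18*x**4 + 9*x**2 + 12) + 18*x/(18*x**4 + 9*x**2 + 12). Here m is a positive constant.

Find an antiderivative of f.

Integrate term by term and add the pieces.
Check: d/dx[m*x/3 + log(2*x**4 + x**2 + 4/3)] = (6*m*x**4 + 3*m*x**2 + 4*m + 72*x**3 + 18*x)/(18*x**4 + 9*x**2 + 12), which equals f(x).

An antiderivative is F(x) = m*x/3 + log(2*x**4 + x**2 + 4/3).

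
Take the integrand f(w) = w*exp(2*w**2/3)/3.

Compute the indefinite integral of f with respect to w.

F(w) = exp(2*w**2/3)/4 + C

f matches the chain-rule pattern g'(h)*h' with inner function h(w) = 2*w**2/3; substituting u = h(w) collapses the integral.
Check: d/dw[exp(2*w**2/3)/4] = w*exp(2*w**2/3)/3 = f(w).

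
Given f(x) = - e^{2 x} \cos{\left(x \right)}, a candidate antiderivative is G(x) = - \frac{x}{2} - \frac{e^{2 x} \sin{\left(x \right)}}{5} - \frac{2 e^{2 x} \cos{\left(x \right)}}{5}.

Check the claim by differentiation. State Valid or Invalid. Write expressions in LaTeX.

Invalid: d/dx[G] - f = - \frac{1}{2}, which is not 0.

d/dx[G] = - e^{2 x} \cos{\left(x \right)} - \frac{1}{2}
d/dx[G] - f(x) = - \frac{1}{2} != 0.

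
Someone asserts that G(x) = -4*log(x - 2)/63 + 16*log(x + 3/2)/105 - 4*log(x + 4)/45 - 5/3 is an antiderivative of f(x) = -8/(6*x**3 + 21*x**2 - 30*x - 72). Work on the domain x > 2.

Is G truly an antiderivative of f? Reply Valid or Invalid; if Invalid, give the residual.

d/dx[G] = -8/(6*x**3 + 21*x**2 - 30*x - 72)
This equals f(x) exactly, so the claim holds.

Valid - the claim checks out under differentiation.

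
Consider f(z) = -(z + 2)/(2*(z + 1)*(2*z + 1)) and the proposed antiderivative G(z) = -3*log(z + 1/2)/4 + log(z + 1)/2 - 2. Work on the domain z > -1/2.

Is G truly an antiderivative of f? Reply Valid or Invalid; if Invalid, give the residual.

d/dz[G] = (-z - 2)/(4*z**2 + 6*z + 2)
This equals f(z) exactly, so the claim holds.

Valid. The derivative of G reproduces f.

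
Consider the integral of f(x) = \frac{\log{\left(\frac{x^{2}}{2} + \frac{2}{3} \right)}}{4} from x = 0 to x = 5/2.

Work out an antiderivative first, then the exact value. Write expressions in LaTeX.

Antiderivative: F(x) = \frac{3 x \log{\left(\frac{x^{2}}{2} + \frac{2}{3} \right)} - 6 x + 4 \sqrt{3} \operatorname{atan}{\left(\frac{\sqrt{3} x}{2} \right)}}{12}; value = - \frac{5}{4} + \frac{\sqrt{3} \operatorname{atan}{\left(\frac{5 \sqrt{3}}{4} \right)}}{3} + \frac{5 \log{\left(\frac{91}{24} \right)}}{8}

A candidate is checked by its d/dx: the result must match f(x).
F(x) = \frac{3 x \log{\left(\frac{x^{2}}{2} + \frac{2}{3} \right)} - 6 x + 4 \sqrt{3} \operatorname{atan}{\left(\frac{\sqrt{3} x}{2} \right)}}{12} is an antiderivative of f.
Check: d/dx[\frac{3 x \log{\left(\frac{x^{2}}{2} + \frac{2}{3} \right)} - 6 x + 4 \sqrt{3} \operatorname{atan}{\left(\frac{\sqrt{3} x}{2} \right)}}{12}] = \frac{\log{\left(3 x^{2} + 4 \right)}}{4} - \frac{\log{\left(6 \right)}}{4}, which equals f(x).
F(5/2) = - \frac{5}{4} + \frac{\sqrt{3} \operatorname{atan}{\left(\frac{5 \sqrt{3}}{4} \right)}}{3} + \frac{5 \log{\left(\frac{91}{24} \right)}}{8}; F(0) = 0.
Integral = F(5/2) - F(0) = - \frac{5}{4} + \frac{\sqrt{3} \operatorname{atan}{\left(\frac{5 \sqrt{3}}{4} \right)}}{3} + \frac{5 \log{\left(\frac{91}{24} \right)}}{8}.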